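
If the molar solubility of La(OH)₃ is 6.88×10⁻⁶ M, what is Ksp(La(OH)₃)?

Ksp = 6.05×10⁻²⁰

La(OH)₃(s) ⇌ La³⁺(aq) + 3 OH⁻(aq)
With molar solubility s: [La³⁺] = s, [OH⁻] = 3s.
Ksp = [La³⁺][OH⁻]^3 = s · (3s)^3 = 27s^4
Ksp = 27 × (6.88×10⁻⁶)^4 = 6.05×10⁻²⁰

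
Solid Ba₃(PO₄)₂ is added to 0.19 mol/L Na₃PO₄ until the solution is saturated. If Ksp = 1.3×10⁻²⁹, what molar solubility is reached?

Ba₃(PO₄)₂(s) ⇌ 3 Ba²⁺(aq) + 2 PO₄³⁻(aq)
The solution already contains PO₄³⁻ at 0.19 mol/L. Let s be the molar solubility of Ba₃(PO₄)₂.
[PO₄³⁻] ≈ 0.19 mol/L (common ion dominates); [Ba²⁺] = 3s.
Ksp = [Ba²⁺]^3[PO₄³⁻]^2 = (3s)^3(0.19)^2
(3s)^3 = 1.3×10⁻²⁹ / (0.19)^2 = 3.6×10⁻²⁸
s = 2.4×10⁻¹⁰ mol/L

2.4×10⁻¹⁰ M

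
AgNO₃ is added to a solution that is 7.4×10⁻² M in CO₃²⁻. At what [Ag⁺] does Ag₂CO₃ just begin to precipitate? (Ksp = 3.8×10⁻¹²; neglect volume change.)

7.2×10⁻⁶ M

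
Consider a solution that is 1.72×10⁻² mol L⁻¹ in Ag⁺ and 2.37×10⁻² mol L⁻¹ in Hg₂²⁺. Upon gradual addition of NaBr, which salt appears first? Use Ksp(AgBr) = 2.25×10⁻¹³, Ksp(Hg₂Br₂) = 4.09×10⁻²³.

AgBr

Each salt precipitates once Q = Ksp for that salt.
For AgBr: [Br⁻] = (Ksp/[Ag⁺]) = 1.31×10⁻¹¹ mol L⁻¹
For Hg₂Br₂: [Br⁻] = (Ksp/[Hg₂²⁺])^(1/2) = 4.15×10⁻¹¹ mol L⁻¹
Since AgBr needs less Br⁻ to reach saturation, it precipitates first.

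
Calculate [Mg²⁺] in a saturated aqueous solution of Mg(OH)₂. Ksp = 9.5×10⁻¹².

1.3×10⁻⁴ M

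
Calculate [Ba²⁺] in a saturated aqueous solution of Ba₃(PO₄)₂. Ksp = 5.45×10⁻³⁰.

Ba₃(PO₄)₂(s) ⇌ 3 Ba²⁺(aq) + 2 PO₄³⁻(aq)
With molar solubility s: [Ba²⁺] = 3s, [PO₄³⁻] = 2s.
Ksp = [Ba²⁺]^3[PO₄³⁻]^2 = (3s)^3 · (2s)^2 = 108s^5 = 5.45×10⁻³⁰
s = 5.50×10⁻⁷ mol/L
[Ba²⁺] = 3s = 1.65×10⁻⁶ mol/L

1.65×10⁻⁶ M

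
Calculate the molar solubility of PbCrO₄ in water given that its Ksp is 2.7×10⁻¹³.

5.2×10⁻⁷ M

PbCrO₄(s) ⇌ Pb²⁺(aq) + CrO₄²⁻(aq)
With molar solubility s: [Pb²⁺] = s, [CrO₄²⁻] = s.
Ksp = [Pb²⁺][CrO₄²⁻] = s · s = s^2
s^2 = 2.7×10⁻¹³
Taking the 2nd root, s = 5.2×10⁻⁷ mol L⁻¹.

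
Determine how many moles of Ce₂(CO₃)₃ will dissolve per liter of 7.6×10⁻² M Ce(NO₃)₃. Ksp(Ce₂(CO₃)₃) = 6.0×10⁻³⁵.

Ce₂(CO₃)₃(s) ⇌ 2 Ce³⁺(aq) + 3 CO₃²⁻(aq)
Let s be the solubility of Ce₂(CO₃)₃ here. The common ion gives [Ce³⁺] ≈ 7.6×10⁻² M, and [CO₃²⁻] = 3s.
Ksp = [Ce³⁺]^2[CO₃²⁻]^3 = (7.6×10⁻²)^2(3s)^3
(3s)^3 = 6.0×10⁻³⁵ / (7.6×10⁻²)^2 = 1.0×10⁻³²
s = 7.3×10⁻¹² M

7.3×10⁻¹² M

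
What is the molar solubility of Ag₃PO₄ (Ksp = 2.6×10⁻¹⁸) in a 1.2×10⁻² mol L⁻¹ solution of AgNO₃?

1.5×10⁻¹² M

Ag₃PO₄(s) ⇌ 3 Ag⁺(aq) + PO₄³⁻(aq)
With Ag⁺ already at 1.2×10⁻² mol L⁻¹ and s small, take [Ag⁺] ≈ 1.2×10⁻² mol L⁻¹ and [PO₄³⁻] = s.
Ksp = [Ag⁺]^3[PO₄³⁻] = (1.2×10⁻²)^3s
s = 2.6×10⁻¹⁸ / (1.2×10⁻²)^3 = 1.5×10⁻¹²
s = 1.5×10⁻¹² mol L⁻¹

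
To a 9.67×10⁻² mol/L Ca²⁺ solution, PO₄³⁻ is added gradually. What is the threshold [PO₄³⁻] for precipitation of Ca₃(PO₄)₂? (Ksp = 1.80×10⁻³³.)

1.41×10⁻¹⁵ M

Each salt precipitates once Q = Ksp for that salt.
Ca₃(PO₄)₂(s) ⇌ 3 Ca²⁺(aq) + 2 PO₄³⁻(aq)
Ksp = [Ca²⁺]^3[PO₄³⁻]^2 = [PO₄³⁻]^2(9.67×10⁻²)^3
[PO₄³⁻]^2 = 1.80×10⁻³³ / (9.67×10⁻²)^3 = 1.99×10⁻³⁰
[PO₄³⁻] = 1.41×10⁻¹⁵ mol/L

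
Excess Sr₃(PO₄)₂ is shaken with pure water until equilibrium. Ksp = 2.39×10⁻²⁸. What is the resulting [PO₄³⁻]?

Sr₃(PO₄)₂(s) ⇌ 3 Sr²⁺(aq) + 2 PO₄³⁻(aq)
With molar solubility s: [Sr²⁺] = 3s, [PO₄³⁻] = 2s.
Ksp = [Sr²⁺]^3[PO₄³⁻]^2 = (3s)^3 · (2s)^2 = 108s^5 = 2.39×10⁻²⁸
s = 1.17×10⁻⁶ mol/L
[PO₄³⁻] = 2s = 2.34×10⁻⁶ mol/L

2.34×10⁻⁶ M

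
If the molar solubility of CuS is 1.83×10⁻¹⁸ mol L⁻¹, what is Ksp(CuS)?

CuS(s) ⇌ Cu²⁺(aq) + S²⁻(aq)
If s mol/L of CuS dissolves, [Cu²⁺] = s and [S²⁻] = s.
Ksp = [Cu²⁺][S²⁻] = s · s = s^2
Ksp = (1.83×10⁻¹⁸)^2 = 3.35×10⁻³⁶

Ksp = 3.35×10⁻³⁶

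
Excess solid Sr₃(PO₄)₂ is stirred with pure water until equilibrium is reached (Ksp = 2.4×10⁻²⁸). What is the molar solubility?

Sr₃(PO₄)₂(s) ⇌ 3 Sr²⁺(aq) + 2 PO₄³⁻(aq)
Call the molar solubility s, so that [Sr²⁺] = 3s and [PO₄³⁻] = 2s.
Ksp = [Sr²⁺]^3[PO₄³⁻]^2 = (3s)^3 · (2s)^2 = 108s^5
108s^5 = 2.4×10⁻²⁸  ⇒  s^5 = 2.2×10⁻³⁰
s = (2.2×10⁻³⁰)^(1/5) = 1.2×10⁻⁶ M

1.2×10⁻⁶ M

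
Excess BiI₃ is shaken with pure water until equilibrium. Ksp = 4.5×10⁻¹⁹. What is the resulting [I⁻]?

3.4×10⁻⁵ M

BiI₃(s) ⇌ Bi³⁺(aq) + 3 I⁻(aq)
Let s be the molar solubility. Then [Bi³⁺] = s and [I⁻] = 3s.
Ksp = [Bi³⁺][I⁻]^3 = s · (3s)^3 = 27s^4 = 4.5×10⁻¹⁹
s = 1.1×10⁻⁵ M
[I⁻] = 3s = 3.4×10⁻⁵ M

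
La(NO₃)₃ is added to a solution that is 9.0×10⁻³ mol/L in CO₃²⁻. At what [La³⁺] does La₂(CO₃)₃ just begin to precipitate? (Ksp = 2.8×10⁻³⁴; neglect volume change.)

2.0×10⁻¹⁴ M

Each salt precipitates once Q = Ksp for that salt.
La₂(CO₃)₃(s) ⇌ 2 La³⁺(aq) + 3 CO₃²⁻(aq)
Ksp = [La³⁺]^2[CO₃²⁻]^3 = [La³⁺]^2(9.0×10⁻³)^3
[La³⁺]^2 = 2.8×10⁻³⁴ / (9.0×10⁻³)^3 = 3.8×10⁻²⁸
[La³⁺] = 2.0×10⁻¹⁴ mol/L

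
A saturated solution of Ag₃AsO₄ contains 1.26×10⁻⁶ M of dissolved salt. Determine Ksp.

Ag₃AsO₄(s) ⇌ 3 Ag⁺(aq) + AsO₄³⁻(aq)
With molar solubility s: [Ag⁺] = 3s, [AsO₄³⁻] = s.
Ksp = [Ag⁺]^3[AsO₄³⁻] = (3s)^3 · s = 27s^4
Ksp = 27 × (1.26×10⁻⁶)^4 = 6.81×10⁻²³

Ksp = 6.81×10⁻²³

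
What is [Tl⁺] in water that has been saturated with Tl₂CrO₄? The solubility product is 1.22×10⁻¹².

1.35×10⁻⁴ M

Tl₂CrO₄(s) ⇌ 2 Tl⁺(aq) + CrO₄²⁻(aq)
Call the molar solubility s, so that [Tl⁺] = 2s and [CrO₄²⁻] = s.
Ksp = [Tl⁺]^2[CrO₄²⁻] = (2s)^2 · s = 4s^3 = 1.22×10⁻¹²
s = 6.73×10⁻⁵ M
[Tl⁺] = 2s = 1.35×10⁻⁴ M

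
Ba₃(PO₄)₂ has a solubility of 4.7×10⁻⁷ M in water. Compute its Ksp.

Ksp = 2.5×10⁻³⁰

Ba₃(PO₄)₂(s) ⇌ 3 Ba²⁺(aq) + 2 PO₄³⁻(aq)
For each mole of Ba₃(PO₄)₂ that dissolves per liter, [Ba²⁺] = 3s and [PO₄³⁻] = 2s; let s denote this solubility.
Ksp = [Ba²⁺]^3[PO₄³⁻]^2 = (3s)^3 · (2s)^2 = 108s^5
Ksp = 108 × (4.7×10⁻⁷)^5 = 2.5×10⁻³⁰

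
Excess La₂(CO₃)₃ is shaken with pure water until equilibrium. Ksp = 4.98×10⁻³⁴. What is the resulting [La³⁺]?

La₂(CO₃)₃(s) ⇌ 2 La³⁺(aq) + 3 CO₃²⁻(aq)
For each mole of La₂(CO₃)₃ that dissolves per liter, [La³⁺] = 2s and [CO₃²⁻] = 3s; let s denote this solubility.
Ksp = [La³⁺]^2[CO₃²⁻]^3 = (2s)^2 · (3s)^3 = 108s^5 = 4.98×10⁻³⁴
s = 8.57×10⁻⁸ mol L⁻¹
[La³⁺] = 2s = 1.71×10⁻⁷ mol L⁻¹

1.71×10⁻⁷ M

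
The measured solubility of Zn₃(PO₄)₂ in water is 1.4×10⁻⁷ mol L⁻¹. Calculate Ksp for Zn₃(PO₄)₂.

Ksp = 5.8×10⁻³³

Zn₃(PO₄)₂(s) ⇌ 3 Zn²⁺(aq) + 2 PO₄³⁻(aq)
For each mole of Zn₃(PO₄)₂ that dissolves per liter, [Zn²⁺] = 3s and [PO₄³⁻] = 2s; let s denote this solubility.
Ksp = [Zn²⁺]^3[PO₄³⁻]^2 = (3s)^3 · (2s)^2 = 108s^5
Ksp = 108 × (1.4×10⁻⁷)^5 = 5.8×10⁻³³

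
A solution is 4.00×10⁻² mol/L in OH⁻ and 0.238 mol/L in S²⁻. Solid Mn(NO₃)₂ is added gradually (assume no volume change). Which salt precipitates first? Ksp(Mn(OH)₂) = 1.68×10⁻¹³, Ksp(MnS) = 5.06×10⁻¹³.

Precipitation of each salt begins when its ion product equals Ksp.
For Mn(OH)₂: [Mn²⁺] = (Ksp/[OH⁻]^2) = 1.05×10⁻¹⁰ mol/L
For MnS: [Mn²⁺] = (Ksp/[S²⁻]) = 2.13×10⁻¹² mol/L
The smaller threshold [Mn²⁺] is reached first, so MnS precipitates first.

MnS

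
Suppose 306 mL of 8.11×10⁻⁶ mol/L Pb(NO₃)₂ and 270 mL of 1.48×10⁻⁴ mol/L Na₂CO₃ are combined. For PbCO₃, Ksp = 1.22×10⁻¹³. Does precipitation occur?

Yes

The combined volume is 576 mL.
[Pb²⁺] = (8.11×10⁻⁶)(306)/576 = 4.31×10⁻⁶ mol/L
[CO₃²⁻] = (1.48×10⁻⁴)(270)/576 = 6.94×10⁻⁵ mol/L
Q = [Pb²⁺][CO₃²⁻] = 2.99×10⁻¹⁰
Because Q > Ksp (2.99×10⁻¹⁰ vs 1.22×10⁻¹³), a precipitate of PbCO₃ forms.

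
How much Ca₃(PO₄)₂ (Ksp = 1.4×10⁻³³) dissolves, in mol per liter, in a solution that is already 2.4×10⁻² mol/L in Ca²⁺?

5.0×10⁻¹⁵ M

Ca₃(PO₄)₂(s) ⇌ 3 Ca²⁺(aq) + 2 PO₄³⁻(aq)
Ca²⁺ is already present at 2.4×10⁻² mol/L. If s mol/L of Ca₃(PO₄)₂ dissolves, [PO₄³⁻] = 2s while [Ca²⁺] ≈ 2.4×10⁻² mol/L.
Ksp = [Ca²⁺]^3[PO₄³⁻]^2 = (2.4×10⁻²)^3(2s)^2
(2s)^2 = 1.4×10⁻³³ / (2.4×10⁻²)^3 = 1.0×10⁻²⁸
s = 5.0×10⁻¹⁵ mol/L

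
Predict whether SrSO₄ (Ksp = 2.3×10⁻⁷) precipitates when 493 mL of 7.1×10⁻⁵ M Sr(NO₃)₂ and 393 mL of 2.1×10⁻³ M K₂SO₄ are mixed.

No

The combined volume is 886 mL.
[Sr²⁺] = (7.1×10⁻⁵)(493)/886 = 4.0×10⁻⁵ M
[SO₄²⁻] = (2.1×10⁻³)(393)/886 = 9.3×10⁻⁴ M
Q = [Sr²⁺][SO₄²⁻] = 3.7×10⁻⁸
Since Q (3.7×10⁻⁸) is less than Ksp (2.3×10⁻⁷), no SrSO₄ precipitates.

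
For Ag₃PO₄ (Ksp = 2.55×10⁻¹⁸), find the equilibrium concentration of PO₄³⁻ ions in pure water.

1.75×10⁻⁵ M

Ag₃PO₄(s) ⇌ 3 Ag⁺(aq) + PO₄³⁻(aq)
For each mole of Ag₃PO₄ that dissolves per liter, [Ag⁺] = 3s and [PO₄³⁻] = s; let s denote this solubility.
Ksp = [Ag⁺]^3[PO₄³⁻] = (3s)^3 · s = 27s^4 = 2.55×10⁻¹⁸
s = 1.75×10⁻⁵ mol/L
[PO₄³⁻] = s = 1.75×10⁻⁵ mol/L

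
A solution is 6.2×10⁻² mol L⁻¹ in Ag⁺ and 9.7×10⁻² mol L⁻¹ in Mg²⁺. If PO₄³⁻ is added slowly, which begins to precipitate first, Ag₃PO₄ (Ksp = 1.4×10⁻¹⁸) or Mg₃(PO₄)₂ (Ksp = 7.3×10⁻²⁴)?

Each salt precipitates once Q = Ksp for that salt.
For Ag₃PO₄: [PO₄³⁻] = (Ksp/[Ag⁺]^3) = 5.9×10⁻¹⁵ mol L⁻¹
For Mg₃(PO₄)₂: [PO₄³⁻] = (Ksp/[Mg²⁺]^3)^(1/2) = 8.9×10⁻¹¹ mol L⁻¹
Ag₃PO₄ requires the lower [PO₄³⁻], so it precipitates first.

Ag₃PO₄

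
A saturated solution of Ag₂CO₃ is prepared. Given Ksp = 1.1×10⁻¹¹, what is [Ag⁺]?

2.8×10⁻⁴ M

Ag₂CO₃(s) ⇌ 2 Ag⁺(aq) + CO₃²⁻(aq)
With molar solubility s: [Ag⁺] = 2s, [CO₃²⁻] = s.
Ksp = [Ag⁺]^2[CO₃²⁻] = (2s)^2 · s = 4s^3 = 1.1×10⁻¹¹
s = 1.4×10⁻⁴ mol/L
[Ag⁺] = 2s = 2.8×10⁻⁴ mol/L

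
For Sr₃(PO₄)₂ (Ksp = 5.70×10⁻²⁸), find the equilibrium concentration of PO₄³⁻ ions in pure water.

2.79×10⁻⁶ M

Sr₃(PO₄)₂(s) ⇌ 3 Sr²⁺(aq) + 2 PO₄³⁻(aq)
With molar solubility s: [Sr²⁺] = 3s, [PO₄³⁻] = 2s.
Ksp = [Sr²⁺]^3[PO₄³⁻]^2 = (3s)^3 · (2s)^2 = 108s^5 = 5.70×10⁻²⁸
s = 1.39×10⁻⁶ mol L⁻¹
[PO₄³⁻] = 2s = 2.79×10⁻⁶ mol L⁻¹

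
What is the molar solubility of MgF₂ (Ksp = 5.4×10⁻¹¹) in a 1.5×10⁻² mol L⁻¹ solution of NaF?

MgF₂(s) ⇌ Mg²⁺(aq) + 2 F⁻(aq)
F⁻ is already present at 1.5×10⁻² mol L⁻¹. If s mol/L of MgF₂ dissolves, [Mg²⁺] = s while [F⁻] ≈ 1.5×10⁻² mol L⁻¹.
Ksp = [Mg²⁺][F⁻]^2 = s(1.5×10⁻²)^2
s = 5.4×10⁻¹¹ / (1.5×10⁻²)^2 = 2.4×10⁻⁷
s = 2.4×10⁻⁷ mol L⁻¹

2.4×10⁻⁷ M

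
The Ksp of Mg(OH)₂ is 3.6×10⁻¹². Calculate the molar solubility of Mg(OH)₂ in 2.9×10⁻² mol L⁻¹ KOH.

4.3×10⁻⁹ M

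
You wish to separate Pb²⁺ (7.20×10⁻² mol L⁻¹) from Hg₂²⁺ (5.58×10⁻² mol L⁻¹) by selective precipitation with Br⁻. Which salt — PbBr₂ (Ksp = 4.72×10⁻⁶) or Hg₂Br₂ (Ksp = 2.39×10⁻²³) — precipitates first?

Hg₂Br₂

Precipitation begins when Q = Ksp.
For PbBr₂: [Br⁻] = (Ksp/[Pb²⁺])^(1/2) = 8.10×10⁻³ mol L⁻¹
For Hg₂Br₂: [Br⁻] = (Ksp/[Hg₂²⁺])^(1/2) = 2.07×10⁻¹¹ mol L⁻¹
Since Hg₂Br₂ needs less Br⁻ to reach saturation, it precipitates first.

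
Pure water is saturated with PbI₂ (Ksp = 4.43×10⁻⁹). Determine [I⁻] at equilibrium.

2.07×10⁻³ M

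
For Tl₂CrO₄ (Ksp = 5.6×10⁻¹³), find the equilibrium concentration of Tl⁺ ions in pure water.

Tl₂CrO₄(s) ⇌ 2 Tl⁺(aq) + CrO₄²⁻(aq)
Let s be the molar solubility. Then [Tl⁺] = 2s and [CrO₄²⁻] = s.
Ksp = [Tl⁺]^2[CrO₄²⁻] = (2s)^2 · s = 4s^3 = 5.6×10⁻¹³
s = 5.2×10⁻⁵ mol L⁻¹
[Tl⁺] = 2s = 1.0×10⁻⁴ mol L⁻¹

1.0×10⁻⁴ M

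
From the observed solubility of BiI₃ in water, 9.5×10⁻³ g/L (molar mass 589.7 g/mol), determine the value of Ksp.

Ksp = 1.8×10⁻¹⁸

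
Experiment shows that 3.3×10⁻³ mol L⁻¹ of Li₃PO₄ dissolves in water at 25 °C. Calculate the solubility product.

Ksp = 3.2×10⁻⁹

Li₃PO₄(s) ⇌ 3 Li⁺(aq) + PO₄³⁻(aq)
If s mol/L of Li₃PO₄ dissolves, [Li⁺] = 3s and [PO₄³⁻] = s.
Ksp = [Li⁺]^3[PO₄³⁻] = (3s)^3 · s = 27s^4
Ksp = 27 × (3.3×10⁻³)^4 = 3.2×10⁻⁹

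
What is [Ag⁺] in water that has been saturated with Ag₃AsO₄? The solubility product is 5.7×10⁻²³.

3.6×10⁻⁶ M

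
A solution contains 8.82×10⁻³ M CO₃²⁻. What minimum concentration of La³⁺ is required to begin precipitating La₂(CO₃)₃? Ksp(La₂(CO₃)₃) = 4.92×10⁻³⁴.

Precipitation begins when Q = Ksp.
La₂(CO₃)₃(s) ⇌ 2 La³⁺(aq) + 3 CO₃²⁻(aq)
Ksp = [La³⁺]^2[CO₃²⁻]^3 = [La³⁺]^2(8.82×10⁻³)^3
[La³⁺]^2 = 4.92×10⁻³⁴ / (8.82×10⁻³)^3 = 7.17×10⁻²⁸
[La³⁺] = 2.68×10⁻¹⁴ M

2.68×10⁻¹⁴ M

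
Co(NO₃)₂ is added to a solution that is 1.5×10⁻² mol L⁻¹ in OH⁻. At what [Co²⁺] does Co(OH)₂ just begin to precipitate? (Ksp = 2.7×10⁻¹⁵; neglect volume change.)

The threshold for precipitation is Q = Ksp.
Co(OH)₂(s) ⇌ Co²⁺(aq) + 2 OH⁻(aq)
Ksp = [Co²⁺][OH⁻]^2 = [Co²⁺](1.5×10⁻²)^2
[Co²⁺] = 2.7×10⁻¹⁵ / (1.5×10⁻²)^2 = 1.2×10⁻¹¹
[Co²⁺] = 1.2×10⁻¹¹ mol L⁻¹

1.2×10⁻¹¹ M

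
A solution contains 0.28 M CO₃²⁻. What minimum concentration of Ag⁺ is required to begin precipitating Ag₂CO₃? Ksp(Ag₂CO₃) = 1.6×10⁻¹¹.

Precipitation begins when Q = Ksp.
Ag₂CO₃(s) ⇌ 2 Ag⁺(aq) + CO₃²⁻(aq)
Ksp = [Ag⁺]^2[CO₃²⁻] = [Ag⁺]^2(0.28)
[Ag⁺]^2 = 1.6×10⁻¹¹ / (0.28) = 5.7×10⁻¹¹
[Ag⁺] = 7.6×10⁻⁶ M

7.6×10⁻⁶ M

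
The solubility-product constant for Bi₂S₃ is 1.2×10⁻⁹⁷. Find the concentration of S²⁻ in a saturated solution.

4.9×10⁻²⁰ M

Bi₂S₃(s) ⇌ 2 Bi³⁺(aq) + 3 S²⁻(aq)
Let s be the molar solubility. Then [Bi³⁺] = 2s and [S²⁻] = 3s.
Ksp = [Bi³⁺]^2[S²⁻]^3 = (2s)^2 · (3s)^3 = 108s^5 = 1.2×10⁻⁹⁷
s = 1.6×10⁻²⁰ mol/L
[S²⁻] = 3s = 4.9×10⁻²⁰ mol/L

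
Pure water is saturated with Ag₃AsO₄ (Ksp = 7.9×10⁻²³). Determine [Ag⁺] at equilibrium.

3.9×10⁻⁶ M

Ag₃AsO₄(s) ⇌ 3 Ag⁺(aq) + AsO₄³⁻(aq)
If s mol/L of Ag₃AsO₄ dissolves, [Ag⁺] = 3s and [AsO₄³⁻] = s.
Ksp = [Ag⁺]^3[AsO₄³⁻] = (3s)^3 · s = 27s^4 = 7.9×10⁻²³
s = 1.3×10⁻⁶ mol/L
[Ag⁺] = 3s = 3.9×10⁻⁶ mol/L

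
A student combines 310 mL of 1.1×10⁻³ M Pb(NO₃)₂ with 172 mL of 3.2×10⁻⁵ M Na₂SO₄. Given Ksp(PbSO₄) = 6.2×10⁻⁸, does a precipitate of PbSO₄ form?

Total volume after mixing = 310 + 172 = 482 mL.
[Pb²⁺] = (1.1×10⁻³)(310)/482 = 7.1×10⁻⁴ M
[SO₄²⁻] = (3.2×10⁻⁵)(172)/482 = 1.1×10⁻⁵ M
Q = [Pb²⁺][SO₄²⁻] = 8.1×10⁻⁹
Q = 8.1×10⁻⁹ < Ksp = 6.2×10⁻⁸, so the solution is unsaturated and no precipitate forms.

No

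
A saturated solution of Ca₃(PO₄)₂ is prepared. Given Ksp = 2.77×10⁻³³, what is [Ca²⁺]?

3.62×10⁻⁷ M

Ca₃(PO₄)₂(s) ⇌ 3 Ca²⁺(aq) + 2 PO₄³⁻(aq)
For each mole of Ca₃(PO₄)₂ that dissolves per liter, [Ca²⁺] = 3s and [PO₄³⁻] = 2s; let s denote this solubility.
Ksp = [Ca²⁺]^3[PO₄³⁻]^2 = (3s)^3 · (2s)^2 = 108s^5 = 2.77×10⁻³³
s = 1.21×10⁻⁷ M
[Ca²⁺] = 3s = 3.62×10⁻⁷ M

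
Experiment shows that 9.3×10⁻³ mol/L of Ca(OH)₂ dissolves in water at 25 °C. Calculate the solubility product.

Ksp = 3.2×10⁻⁶

Ca(OH)₂(s) ⇌ Ca²⁺(aq) + 2 OH⁻(aq)
If s mol/L of Ca(OH)₂ dissolves, [Ca²⁺] = s and [OH⁻] = 2s.
Ksp = [Ca²⁺][OH⁻]^2 = s · (2s)^2 = 4s^3
Ksp = 4 × (9.3×10⁻³)^3 = 3.2×10⁻⁶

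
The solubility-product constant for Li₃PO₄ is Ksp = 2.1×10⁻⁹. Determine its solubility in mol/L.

Li₃PO₄(s) ⇌ 3 Li⁺(aq) + PO₄³⁻(aq)
Call the molar solubility s, so that [Li⁺] = 3s and [PO₄³⁻] = s.
Ksp = [Li⁺]^3[PO₄³⁻] = (3s)^3 · s = 27s^4
27s^4 = 2.1×10⁻⁹  ⇒  s^4 = 7.8×10⁻¹¹
s = (7.8×10⁻¹¹)^(1/4) = 3.0×10⁻³ mol/L

3.0×10⁻³ M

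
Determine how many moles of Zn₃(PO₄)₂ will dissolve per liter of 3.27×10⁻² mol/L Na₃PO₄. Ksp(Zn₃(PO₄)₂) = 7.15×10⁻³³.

6.28×10⁻¹¹ M

Zn₃(PO₄)₂(s) ⇌ 3 Zn²⁺(aq) + 2 PO₄³⁻(aq)
The solution already contains PO₄³⁻ at 3.27×10⁻² mol/L. Let s be the molar solubility of Zn₃(PO₄)₂.
[PO₄³⁻] ≈ 3.27×10⁻² mol/L (common ion dominates); [Zn²⁺] = 3s.
Ksp = [Zn²⁺]^3[PO₄³⁻]^2 = (3s)^3(3.27×10⁻²)^2
(3s)^3 = 7.15×10⁻³³ / (3.27×10⁻²)^2 = 6.69×10⁻³⁰
s = 6.28×10⁻¹¹ mol/L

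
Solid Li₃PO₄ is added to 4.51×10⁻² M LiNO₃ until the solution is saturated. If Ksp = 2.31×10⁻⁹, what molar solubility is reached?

2.52×10⁻⁵ M

Li₃PO₄(s) ⇌ 3 Li⁺(aq) + PO₄³⁻(aq)
Let s be the solubility of Li₃PO₄ here. The common ion gives [Li⁺] ≈ 4.51×10⁻² M, and [PO₄³⁻] = s.
Ksp = [Li⁺]^3[PO₄³⁻] = (4.51×10⁻²)^3s
s = 2.31×10⁻⁹ / (4.51×10⁻²)^3 = 2.52×10⁻⁵
s = 2.52×10⁻⁵ M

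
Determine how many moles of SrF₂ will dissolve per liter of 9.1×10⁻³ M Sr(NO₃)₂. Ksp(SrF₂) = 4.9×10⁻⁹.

3.7×10⁻⁴ M

SrF₂(s) ⇌ Sr²⁺(aq) + 2 F⁻(aq)
With Sr²⁺ already at 9.1×10⁻³ M and s small, take [Sr²⁺] ≈ 9.1×10⁻³ M and [F⁻] = 2s.
Ksp = [Sr²⁺][F⁻]^2 = (9.1×10⁻³)(2s)^2
(2s)^2 = 4.9×10⁻⁹ / (9.1×10⁻³) = 5.4×10⁻⁷
s = 3.7×10⁻⁴ M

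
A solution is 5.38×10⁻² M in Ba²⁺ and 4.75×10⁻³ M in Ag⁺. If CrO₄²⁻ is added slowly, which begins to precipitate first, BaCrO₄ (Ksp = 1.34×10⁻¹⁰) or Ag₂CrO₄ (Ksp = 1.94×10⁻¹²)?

A salt starts to precipitate once the ion product Q reaches its Ksp.
For BaCrO₄: [CrO₄²⁻] = (Ksp/[Ba²⁺]) = 2.49×10⁻⁹ M
For Ag₂CrO₄: [CrO₄²⁻] = (Ksp/[Ag⁺]^2) = 8.60×10⁻⁸ M
BaCrO₄ requires the lower [CrO₄²⁻], so it precipitates first.

BaCrO₄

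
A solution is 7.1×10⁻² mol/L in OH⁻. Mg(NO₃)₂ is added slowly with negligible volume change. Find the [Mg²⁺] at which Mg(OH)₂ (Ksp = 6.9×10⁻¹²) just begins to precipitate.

1.4×10⁻⁹ M

Precipitation of each salt begins when its ion product equals Ksp.
Mg(OH)₂(s) ⇌ Mg²⁺(aq) + 2 OH⁻(aq)
Ksp = [Mg²⁺][OH⁻]^2 = [Mg²⁺](7.1×10⁻²)^2
[Mg²⁺] = 6.9×10⁻¹² / (7.1×10⁻²)^2 = 1.4×10⁻⁹
[Mg²⁺] = 1.4×10⁻⁹ mol/L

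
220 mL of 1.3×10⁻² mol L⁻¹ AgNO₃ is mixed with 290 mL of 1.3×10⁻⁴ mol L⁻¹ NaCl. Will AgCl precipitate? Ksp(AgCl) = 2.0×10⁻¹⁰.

Yes

Total volume after mixing = 220 + 290 = 510 mL.
[Ag⁺] = (1.3×10⁻²)(220)/510 = 5.6×10⁻³ mol L⁻¹
[Cl⁻] = (1.3×10⁻⁴)(290)/510 = 7.4×10⁻⁵ mol L⁻¹
Q = [Ag⁺][Cl⁻] = 4.1×10⁻⁷
Q = 4.1×10⁻⁷ > Ksp = 2.0×10⁻¹⁰, so the solution is supersaturated and AgCl precipitates.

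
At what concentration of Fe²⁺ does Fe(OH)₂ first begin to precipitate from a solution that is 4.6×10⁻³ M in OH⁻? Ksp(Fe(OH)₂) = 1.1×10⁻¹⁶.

5.2×10⁻¹² M

Precipitation of each salt begins when its ion product equals Ksp.
Fe(OH)₂(s) ⇌ Fe²⁺(aq) + 2 OH⁻(aq)
Ksp = [Fe²⁺][OH⁻]^2 = [Fe²⁺](4.6×10⁻³)^2
[Fe²⁺] = 1.1×10⁻¹⁶ / (4.6×10⁻³)^2 = 5.2×10⁻¹²
[Fe²⁺] = 5.2×10⁻¹² M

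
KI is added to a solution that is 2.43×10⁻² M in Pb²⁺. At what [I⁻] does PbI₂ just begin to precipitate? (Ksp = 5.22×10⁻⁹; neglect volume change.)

4.63×10⁻⁴ M

A salt starts to precipitate once the ion product Q reaches its Ksp.
PbI₂(s) ⇌ Pb²⁺(aq) + 2 I⁻(aq)
Ksp = [Pb²⁺][I⁻]^2 = [I⁻]^2(2.43×10⁻²)
[I⁻]^2 = 5.22×10⁻⁹ / (2.43×10⁻²) = 2.15×10⁻⁷
[I⁻] = 4.63×10⁻⁴ M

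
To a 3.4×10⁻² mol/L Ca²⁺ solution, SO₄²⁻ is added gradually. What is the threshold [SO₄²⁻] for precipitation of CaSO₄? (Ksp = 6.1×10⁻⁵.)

1.8×10⁻³ M

Each salt precipitates once Q = Ksp for that salt.
CaSO₄(s) ⇌ Ca²⁺(aq) + SO₄²⁻(aq)
Ksp = [Ca²⁺][SO₄²⁻] = [SO₄²⁻](3.4×10⁻²)
[SO₄²⁻] = 6.1×10⁻⁵ / (3.4×10⁻²) = 1.8×10⁻³
[SO₄²⁻] = 1.8×10⁻³ mol/L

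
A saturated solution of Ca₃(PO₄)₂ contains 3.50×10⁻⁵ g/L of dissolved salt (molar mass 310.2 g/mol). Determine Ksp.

Ksp = 1.97×10⁻³³

Molar solubility s = (3.50×10⁻⁵ g/L) / (310.2 g/mol) = 1.1283×10⁻⁷ mol/L
Ca₃(PO₄)₂(s) ⇌ 3 Ca²⁺(aq) + 2 PO₄³⁻(aq)
Let s be the molar solubility. Then [Ca²⁺] = 3s and [PO₄³⁻] = 2s.
Ksp = [Ca²⁺]^3[PO₄³⁻]^2 = (3s)^3 · (2s)^2 = 108s^5
Ksp = 108 × (1.1283×10⁻⁷)^5 = 1.97×10⁻³³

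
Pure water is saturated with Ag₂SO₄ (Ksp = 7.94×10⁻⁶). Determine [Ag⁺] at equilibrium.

Ag₂SO₄(s) ⇌ 2 Ag⁺(aq) + SO₄²⁻(aq)
Let s be the molar solubility. Then [Ag⁺] = 2s and [SO₄²⁻] = s.
Ksp = [Ag⁺]^2[SO₄²⁻] = (2s)^2 · s = 4s^3 = 7.94×10⁻⁶
s = 1.26×10⁻² M
[Ag⁺] = 2s = 2.51×10⁻² M

2.51×10⁻² M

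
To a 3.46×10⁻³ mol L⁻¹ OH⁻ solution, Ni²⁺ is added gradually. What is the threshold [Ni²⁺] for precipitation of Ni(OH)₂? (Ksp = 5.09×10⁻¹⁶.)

The threshold for precipitation is Q = Ksp.
Ni(OH)₂(s) ⇌ Ni²⁺(aq) + 2 OH⁻(aq)
Ksp = [Ni²⁺][OH⁻]^2 = [Ni²⁺](3.46×10⁻³)^2
[Ni²⁺] = 5.09×10⁻¹⁶ / (3.46×10⁻³)^2 = 4.25×10⁻¹¹
[Ni²⁺] = 4.25×10⁻¹¹ mol L⁻¹

4.25×10⁻¹¹ M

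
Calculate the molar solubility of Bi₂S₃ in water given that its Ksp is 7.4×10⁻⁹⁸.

Bi₂S₃(s) ⇌ 2 Bi³⁺(aq) + 3 S²⁻(aq)
If s mol/L of Bi₂S₃ dissolves, [Bi³⁺] = 2s and [S²⁻] = 3s.
Ksp = [Bi³⁺]^2[S²⁻]^3 = (2s)^2 · (3s)^3 = 108s^5
108s^5 = 7.4×10⁻⁹⁸  ⇒  s^5 = 6.9×10⁻¹⁰⁰
Taking the 5th root, s = 1.5×10⁻²⁰ mol L⁻¹.

1.5×10⁻²⁰ M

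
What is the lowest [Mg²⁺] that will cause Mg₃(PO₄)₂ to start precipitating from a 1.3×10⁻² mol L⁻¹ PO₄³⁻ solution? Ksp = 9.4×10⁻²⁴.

Precipitation of each salt begins when its ion product equals Ksp.
Mg₃(PO₄)₂(s) ⇌ 3 Mg²⁺(aq) + 2 PO₄³⁻(aq)
Ksp = [Mg²⁺]^3[PO₄³⁻]^2 = [Mg²⁺]^3(1.3×10⁻²)^2
[Mg²⁺]^3 = 9.4×10⁻²⁴ / (1.3×10⁻²)^2 = 5.6×10⁻²⁰
[Mg²⁺] = 3.8×10⁻⁷ mol L⁻¹

3.8×10⁻⁷ M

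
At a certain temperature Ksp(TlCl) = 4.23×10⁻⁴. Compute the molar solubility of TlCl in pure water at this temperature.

2.06×10⁻² M

TlCl(s) ⇌ Tl⁺(aq) + Cl⁻(aq)
If s mol/L of TlCl dissolves, [Tl⁺] = s and [Cl⁻] = s.
Ksp = [Tl⁺][Cl⁻] = s · s = s^2
s^2 = 4.23×10⁻⁴
s = 2.06×10⁻² mol/L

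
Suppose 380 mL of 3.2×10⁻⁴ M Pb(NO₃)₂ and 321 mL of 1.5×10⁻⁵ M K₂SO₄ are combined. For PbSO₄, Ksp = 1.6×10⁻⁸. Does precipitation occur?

No

Total volume after mixing = 380 + 321 = 701 mL.
[Pb²⁺] = (3.2×10⁻⁴)(380)/701 = 1.7×10⁻⁴ M
[SO₄²⁻] = (1.5×10⁻⁵)(321)/701 = 6.9×10⁻⁶ M
Q = [Pb²⁺][SO₄²⁻] = 1.2×10⁻⁹
Q < Ksp (1.2×10⁻⁹ vs 1.6×10⁻⁸); the solution remains unsaturated and no precipitate forms.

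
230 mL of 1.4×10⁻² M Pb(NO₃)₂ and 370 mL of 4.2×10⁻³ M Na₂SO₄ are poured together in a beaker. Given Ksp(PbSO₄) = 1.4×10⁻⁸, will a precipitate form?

Total volume after mixing = 230 + 370 = 600 mL.
[Pb²⁺] = (1.4×10⁻²)(230)/600 = 5.4×10⁻³ M
[SO₄²⁻] = (4.2×10⁻³)(370)/600 = 2.6×10⁻³ M
Q = [Pb²⁺][SO₄²⁻] = 1.4×10⁻⁵
Q = 1.4×10⁻⁵ > Ksp = 1.4×10⁻⁸, so the solution is supersaturated and PbSO₄ precipitates.

Yes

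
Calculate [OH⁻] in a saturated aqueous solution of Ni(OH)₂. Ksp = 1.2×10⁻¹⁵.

Ni(OH)₂(s) ⇌ Ni²⁺(aq) + 2 OH⁻(aq)
Call the molar solubility s, so that [Ni²⁺] = s and [OH⁻] = 2s.
Ksp = [Ni²⁺][OH⁻]^2 = s · (2s)^2 = 4s^3 = 1.2×10⁻¹⁵
s = 6.7×10⁻⁶ mol/L
[OH⁻] = 2s = 1.3×10⁻⁵ mol/L

1.3×10⁻⁵ M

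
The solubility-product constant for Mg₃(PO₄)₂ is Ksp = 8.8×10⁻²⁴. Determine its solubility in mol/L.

Mg₃(PO₄)₂(s) ⇌ 3 Mg²⁺(aq) + 2 PO₄³⁻(aq)
Let s be the molar solubility. Then [Mg²⁺] = 3s and [PO₄³⁻] = 2s.
Ksp = [Mg²⁺]^3[PO₄³⁻]^2 = (3s)^3 · (2s)^2 = 108s^5
108s^5 = 8.8×10⁻²⁴  ⇒  s^5 = 8.1×10⁻²⁶
Taking the 5th root, s = 9.6×10⁻⁶ mol/L.

9.6×10⁻⁶ M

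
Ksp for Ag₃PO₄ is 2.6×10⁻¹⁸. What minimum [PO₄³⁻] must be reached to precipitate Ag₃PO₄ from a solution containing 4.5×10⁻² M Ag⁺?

The threshold for precipitation is Q = Ksp.
Ag₃PO₄(s) ⇌ 3 Ag⁺(aq) + PO₄³⁻(aq)
Ksp = [Ag⁺]^3[PO₄³⁻] = [PO₄³⁻](4.5×10⁻²)^3
[PO₄³⁻] = 2.6×10⁻¹⁸ / (4.5×10⁻²)^3 = 2.9×10⁻¹⁴
[PO₄³⁻] = 2.9×10⁻¹⁴ M

2.9×10⁻¹⁴ M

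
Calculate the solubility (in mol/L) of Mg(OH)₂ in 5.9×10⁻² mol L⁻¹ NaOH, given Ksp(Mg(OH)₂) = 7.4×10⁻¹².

2.1×10⁻⁹ M

Mg(OH)₂(s) ⇌ Mg²⁺(aq) + 2 OH⁻(aq)
The solution already contains OH⁻ at 5.9×10⁻² mol L⁻¹. Let s be the molar solubility of Mg(OH)₂.
[OH⁻] ≈ 5.9×10⁻² mol L⁻¹ (common ion dominates); [Mg²⁺] = s.
Ksp = [Mg²⁺][OH⁻]^2 = s(5.9×10⁻²)^2
s = 7.4×10⁻¹² / (5.9×10⁻²)^2 = 2.1×10⁻⁹
s = 2.1×10⁻⁹ mol L⁻¹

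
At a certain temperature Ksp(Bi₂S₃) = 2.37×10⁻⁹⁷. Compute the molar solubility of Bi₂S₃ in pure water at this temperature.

1.85×10⁻²⁰ M

Bi₂S₃(s) ⇌ 2 Bi³⁺(aq) + 3 S²⁻(aq)
If s mol/L of Bi₂S₃ dissolves, [Bi³⁺] = 2s and [S²⁻] = 3s.
Ksp = [Bi³⁺]^2[S²⁻]^3 = (2s)^2 · (3s)^3 = 108s^5
108s^5 = 2.37×10⁻⁹⁷  ⇒  s^5 = 2.19×10⁻⁹⁹
s = 1.85×10⁻²⁰ mol/L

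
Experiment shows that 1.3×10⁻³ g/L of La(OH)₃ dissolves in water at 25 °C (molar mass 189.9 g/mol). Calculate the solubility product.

Molar solubility s = (1.3×10⁻³ g/L) / (189.9 g/mol) = 6.846×10⁻⁶ mol/L
La(OH)₃(s) ⇌ La³⁺(aq) + 3 OH⁻(aq)
For each mole of La(OH)₃ that dissolves per liter, [La³⁺] = s and [OH⁻] = 3s; let s denote this solubility.
Ksp = [La³⁺][OH⁻]^3 = s · (3s)^3 = 27s^4
Ksp = 27 × (6.846×10⁻⁶)^4 = 5.9×10⁻²⁰

Ksp = 5.9×10⁻²⁰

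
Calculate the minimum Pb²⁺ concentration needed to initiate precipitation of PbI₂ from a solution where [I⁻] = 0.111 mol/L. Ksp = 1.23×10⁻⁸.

9.98×10⁻⁷ M

The threshold for precipitation is Q = Ksp.
PbI₂(s) ⇌ Pb²⁺(aq) + 2 I⁻(aq)
Ksp = [Pb²⁺][I⁻]^2 = [Pb²⁺](0.111)^2
[Pb²⁺] = 1.23×10⁻⁸ / (0.111)^2 = 9.98×10⁻⁷
[Pb²⁺] = 9.98×10⁻⁷ mol/L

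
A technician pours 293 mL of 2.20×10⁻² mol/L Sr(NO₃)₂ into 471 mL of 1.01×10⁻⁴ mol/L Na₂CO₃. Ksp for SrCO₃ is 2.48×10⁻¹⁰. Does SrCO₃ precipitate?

Yes

The combined volume is 764 mL.
[Sr²⁺] = (2.20×10⁻²)(293)/764 = 8.44×10⁻³ mol/L
[CO₃²⁻] = (1.01×10⁻⁴)(471)/764 = 6.23×10⁻⁵ mol/L
Q = [Sr²⁺][CO₃²⁻] = 5.25×10⁻⁷
Because Q > Ksp (5.25×10⁻⁷ vs 2.48×10⁻¹⁰), a precipitate of SrCO₃ forms.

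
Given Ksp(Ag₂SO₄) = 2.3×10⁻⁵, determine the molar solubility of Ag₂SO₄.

Ag₂SO₄(s) ⇌ 2 Ag⁺(aq) + SO₄²⁻(aq)
With molar solubility s: [Ag⁺] = 2s, [SO₄²⁻] = s.
Ksp = [Ag⁺]^2[SO₄²⁻] = (2s)^2 · s = 4s^3
4s^3 = 2.3×10⁻⁵  ⇒  s^3 = 5.8×10⁻⁶
s = (5.8×10⁻⁶)^(1/3) = 1.8×10⁻² mol/L

1.8×10⁻² M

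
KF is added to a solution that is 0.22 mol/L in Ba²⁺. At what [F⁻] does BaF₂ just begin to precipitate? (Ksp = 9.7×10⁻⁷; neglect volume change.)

2.1×10⁻³ M

The threshold for precipitation is Q = Ksp.
BaF₂(s) ⇌ Ba²⁺(aq) + 2 F⁻(aq)
Ksp = [Ba²⁺][F⁻]^2 = [F⁻]^2(0.22)
[F⁻]^2 = 9.7×10⁻⁷ / (0.22) = 4.4×10⁻⁶
[F⁻] = 2.1×10⁻³ mol/L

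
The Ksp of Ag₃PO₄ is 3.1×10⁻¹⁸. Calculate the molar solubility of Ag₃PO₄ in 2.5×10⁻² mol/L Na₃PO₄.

1.7×10⁻⁶ M

Ag₃PO₄(s) ⇌ 3 Ag⁺(aq) + PO₄³⁻(aq)
PO₄³⁻ is already present at 2.5×10⁻² mol/L. If s mol/L of Ag₃PO₄ dissolves, [Ag⁺] = 3s while [PO₄³⁻] ≈ 2.5×10⁻² mol/L.
Ksp = [Ag⁺]^3[PO₄³⁻] = (3s)^3(2.5×10⁻²)
(3s)^3 = 3.1×10⁻¹⁸ / (2.5×10⁻²) = 1.2×10⁻¹⁶
s = 1.7×10⁻⁶ mol/L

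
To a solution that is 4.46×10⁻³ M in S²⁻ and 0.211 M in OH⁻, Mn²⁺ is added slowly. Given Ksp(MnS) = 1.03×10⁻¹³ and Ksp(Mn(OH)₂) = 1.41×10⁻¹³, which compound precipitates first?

Precipitation of each salt begins when its ion product equals Ksp.
For MnS: [Mn²⁺] = (Ksp/[S²⁻]) = 2.31×10⁻¹¹ M
For Mn(OH)₂: [Mn²⁺] = (Ksp/[OH⁻]^2) = 3.17×10⁻¹² M
Mn(OH)₂ requires the lower [Mn²⁺], so it precipitates first.

Mn(OH)₂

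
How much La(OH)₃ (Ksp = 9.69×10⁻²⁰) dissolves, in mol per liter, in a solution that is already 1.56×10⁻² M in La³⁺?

6.13×10⁻⁷ M

La(OH)₃(s) ⇌ La³⁺(aq) + 3 OH⁻(aq)
With La³⁺ already at 1.56×10⁻² M and s small, take [La³⁺] ≈ 1.56×10⁻² M and [OH⁻] = 3s.
Ksp = [La³⁺][OH⁻]^3 = (1.56×10⁻²)(3s)^3
(3s)^3 = 9.69×10⁻²⁰ / (1.56×10⁻²) = 6.21×10⁻¹⁸
s = 6.13×10⁻⁷ M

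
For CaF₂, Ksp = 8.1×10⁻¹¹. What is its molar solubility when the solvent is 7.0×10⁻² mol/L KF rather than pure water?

1.7×10⁻⁸ M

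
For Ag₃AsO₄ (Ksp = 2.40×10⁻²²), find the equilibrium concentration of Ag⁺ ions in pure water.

Ag₃AsO₄(s) ⇌ 3 Ag⁺(aq) + AsO₄³⁻(aq)
Call the molar solubility s, so that [Ag⁺] = 3s and [AsO₄³⁻] = s.
Ksp = [Ag⁺]^3[AsO₄³⁻] = (3s)^3 · s = 27s^4 = 2.40×10⁻²²
s = 1.73×10⁻⁶ mol L⁻¹
[Ag⁺] = 3s = 5.18×10⁻⁶ mol L⁻¹

5.18×10⁻⁶ M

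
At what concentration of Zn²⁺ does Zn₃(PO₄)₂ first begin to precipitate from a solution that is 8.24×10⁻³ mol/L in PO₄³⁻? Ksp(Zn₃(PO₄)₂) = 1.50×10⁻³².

The threshold for precipitation is Q = Ksp.
Zn₃(PO₄)₂(s) ⇌ 3 Zn²⁺(aq) + 2 PO₄³⁻(aq)
Ksp = [Zn²⁺]^3[PO₄³⁻]^2 = [Zn²⁺]^3(8.24×10⁻³)^2
[Zn²⁺]^3 = 1.50×10⁻³² / (8.24×10⁻³)^2 = 2.21×10⁻²⁸
[Zn²⁺] = 6.05×10⁻¹⁰ mol/L

6.05×10⁻¹⁰ M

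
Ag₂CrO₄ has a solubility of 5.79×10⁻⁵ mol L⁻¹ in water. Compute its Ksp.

Ksp = 7.76×10⁻¹³

Ag₂CrO₄(s) ⇌ 2 Ag⁺(aq) + CrO₄²⁻(aq)
Call the molar solubility s, so that [Ag⁺] = 2s and [CrO₄²⁻] = s.
Ksp = [Ag⁺]^2[CrO₄²⁻] = (2s)^2 · s = 4s^3
Ksp = 4 × (5.79×10⁻⁵)^3 = 7.76×10⁻¹³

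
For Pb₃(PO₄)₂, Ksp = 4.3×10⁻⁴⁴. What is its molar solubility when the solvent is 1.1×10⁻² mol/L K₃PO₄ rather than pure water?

2.4×10⁻¹⁴ M

Pb₃(PO₄)₂(s) ⇌ 3 Pb²⁺(aq) + 2 PO₄³⁻(aq)
With PO₄³⁻ already at 1.1×10⁻² mol/L and s small, take [PO₄³⁻] ≈ 1.1×10⁻² mol/L and [Pb²⁺] = 3s.
Ksp = [Pb²⁺]^3[PO₄³⁻]^2 = (3s)^3(1.1×10⁻²)^2
(3s)^3 = 4.3×10⁻⁴⁴ / (1.1×10⁻²)^2 = 3.6×10⁻⁴⁰
s = 2.4×10⁻¹⁴ mol/L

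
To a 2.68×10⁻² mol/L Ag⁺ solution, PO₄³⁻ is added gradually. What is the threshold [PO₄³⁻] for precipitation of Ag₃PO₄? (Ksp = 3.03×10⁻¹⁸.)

Precipitation begins when Q = Ksp.
Ag₃PO₄(s) ⇌ 3 Ag⁺(aq) + PO₄³⁻(aq)
Ksp = [Ag⁺]^3[PO₄³⁻] = [PO₄³⁻](2.68×10⁻²)^3
[PO₄³⁻] = 3.03×10⁻¹⁸ / (2.68×10⁻²)^3 = 1.57×10⁻¹³
[PO₄³⁻] = 1.57×10⁻¹³ mol/L

1.57×10⁻¹³ M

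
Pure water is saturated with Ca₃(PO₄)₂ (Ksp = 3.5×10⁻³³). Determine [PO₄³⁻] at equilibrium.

Ca₃(PO₄)₂(s) ⇌ 3 Ca²⁺(aq) + 2 PO₄³⁻(aq)
With molar solubility s: [Ca²⁺] = 3s, [PO₄³⁻] = 2s.
Ksp = [Ca²⁺]^3[PO₄³⁻]^2 = (3s)^3 · (2s)^2 = 108s^5 = 3.5×10⁻³³
s = 1.3×10⁻⁷ mol/L
[PO₄³⁻] = 2s = 2.5×10⁻⁷ mol/L

2.5×10⁻⁷ M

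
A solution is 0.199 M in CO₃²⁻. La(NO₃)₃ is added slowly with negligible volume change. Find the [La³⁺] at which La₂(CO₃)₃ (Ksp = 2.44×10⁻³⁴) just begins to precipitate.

The threshold for precipitation is Q = Ksp.
La₂(CO₃)₃(s) ⇌ 2 La³⁺(aq) + 3 CO₃²⁻(aq)
Ksp = [La³⁺]^2[CO₃²⁻]^3 = [La³⁺]^2(0.199)^3
[La³⁺]^2 = 2.44×10⁻³⁴ / (0.199)^3 = 3.10×10⁻³²
[La³⁺] = 1.76×10⁻¹⁶ M

1.76×10⁻¹⁶ M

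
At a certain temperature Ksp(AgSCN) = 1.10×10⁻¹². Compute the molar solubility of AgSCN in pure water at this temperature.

1.05×10⁻⁶ M

AgSCN(s) ⇌ Ag⁺(aq) + SCN⁻(aq)
Call the molar solubility s, so that [Ag⁺] = s and [SCN⁻] = s.
Ksp = [Ag⁺][SCN⁻] = s · s = s^2
s^2 = 1.10×10⁻¹²
s = 1.05×10⁻⁶ M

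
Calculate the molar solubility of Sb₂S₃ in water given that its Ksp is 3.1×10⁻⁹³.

Sb₂S₃(s) ⇌ 2 Sb³⁺(aq) + 3 S²⁻(aq)
Call the molar solubility s, so that [Sb³⁺] = 2s and [S²⁻] = 3s.
Ksp = [Sb³⁺]^2[S²⁻]^3 = (2s)^2 · (3s)^3 = 108s^5
108s^5 = 3.1×10⁻⁹³  ⇒  s^5 = 2.9×10⁻⁹⁵
Taking the 5th root, s = 1.2×10⁻¹⁹ mol L⁻¹.

1.2×10⁻¹⁹ M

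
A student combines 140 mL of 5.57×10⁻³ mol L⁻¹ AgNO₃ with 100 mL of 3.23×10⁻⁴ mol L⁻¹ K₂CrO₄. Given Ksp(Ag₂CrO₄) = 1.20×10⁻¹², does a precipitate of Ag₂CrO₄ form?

Yes

The combined volume is 240 mL.
[Ag⁺] = (5.57×10⁻³)(140)/240 = 3.25×10⁻³ mol L⁻¹
[CrO₄²⁻] = (3.23×10⁻⁴)(100)/240 = 1.35×10⁻⁴ mol L⁻¹
Q = [Ag⁺]^2[CrO₄²⁻] = 1.42×10⁻⁹
Because Q > Ksp (1.42×10⁻⁹ vs 1.20×10⁻¹²), a precipitate of Ag₂CrO₄ forms.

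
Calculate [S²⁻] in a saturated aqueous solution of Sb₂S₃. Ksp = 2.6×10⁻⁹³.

Sb₂S₃(s) ⇌ 2 Sb³⁺(aq) + 3 S²⁻(aq)
Let s be the molar solubility. Then [Sb³⁺] = 2s and [S²⁻] = 3s.
Ksp = [Sb³⁺]^2[S²⁻]^3 = (2s)^2 · (3s)^3 = 108s^5 = 2.6×10⁻⁹³
s = 1.2×10⁻¹⁹ M
[S²⁻] = 3s = 3.6×10⁻¹⁹ M

3.6×10⁻¹⁹ M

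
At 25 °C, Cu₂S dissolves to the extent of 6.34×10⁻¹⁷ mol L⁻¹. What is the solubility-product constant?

Ksp = 1.02×10⁻⁴⁸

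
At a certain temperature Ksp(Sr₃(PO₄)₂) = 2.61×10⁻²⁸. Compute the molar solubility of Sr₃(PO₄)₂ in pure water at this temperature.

1.19×10⁻⁶ M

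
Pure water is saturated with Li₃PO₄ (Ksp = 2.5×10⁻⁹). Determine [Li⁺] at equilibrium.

9.3×10⁻³ M

Li₃PO₄(s) ⇌ 3 Li⁺(aq) + PO₄³⁻(aq)
Call the molar solubility s, so that [Li⁺] = 3s and [PO₄³⁻] = s.
Ksp = [Li⁺]^3[PO₄³⁻] = (3s)^3 · s = 27s^4 = 2.5×10⁻⁹
s = 3.1×10⁻³ mol L⁻¹
[Li⁺] = 3s = 9.3×10⁻³ mol L⁻¹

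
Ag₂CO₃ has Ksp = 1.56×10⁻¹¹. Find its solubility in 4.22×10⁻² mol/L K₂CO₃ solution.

Ag₂CO₃(s) ⇌ 2 Ag⁺(aq) + CO₃²⁻(aq)
CO₃²⁻ is already present at 4.22×10⁻² mol/L. If s mol/L of Ag₂CO₃ dissolves, [Ag⁺] = 2s while [CO₃²⁻] ≈ 4.22×10⁻² mol/L.
Ksp = [Ag⁺]^2[CO₃²⁻] = (2s)^2(4.22×10⁻²)
(2s)^2 = 1.56×10⁻¹¹ / (4.22×10⁻²) = 3.70×10⁻¹⁰
s = 9.61×10⁻⁶ mol/L

9.61×10⁻⁶ M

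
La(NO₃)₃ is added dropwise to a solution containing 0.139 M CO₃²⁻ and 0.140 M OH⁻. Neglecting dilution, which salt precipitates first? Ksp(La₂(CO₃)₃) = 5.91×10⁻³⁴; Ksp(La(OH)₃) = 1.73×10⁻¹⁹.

La(OH)₃

Each salt precipitates once Q = Ksp for that salt.
For La₂(CO₃)₃: [La³⁺] = (Ksp/[CO₃²⁻]^3)^(1/2) = 4.69×10⁻¹⁶ M
For La(OH)₃: [La³⁺] = (Ksp/[OH⁻]^3) = 6.30×10⁻¹⁷ M
The smaller threshold [La³⁺] is reached first, so La(OH)₃ precipitates first.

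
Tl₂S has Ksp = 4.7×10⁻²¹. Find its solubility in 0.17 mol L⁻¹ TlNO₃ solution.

1.6×10⁻¹⁹ M

Tl₂S(s) ⇌ 2 Tl⁺(aq) + S²⁻(aq)
Tl⁺ is already present at 0.17 mol L⁻¹. If s mol/L of Tl₂S dissolves, [S²⁻] = s while [Tl⁺] ≈ 0.17 mol L⁻¹.
Ksp = [Tl⁺]^2[S²⁻] = (0.17)^2s
s = 4.7×10⁻²¹ / (0.17)^2 = 1.6×10⁻¹⁹
s = 1.6×10⁻¹⁹ mol L⁻¹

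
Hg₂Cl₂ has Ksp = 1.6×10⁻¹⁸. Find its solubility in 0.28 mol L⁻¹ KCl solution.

Hg₂Cl₂(s) ⇌ Hg₂²⁺(aq) + 2 Cl⁻(aq)
The solution already contains Cl⁻ at 0.28 mol L⁻¹. Let s be the molar solubility of Hg₂Cl₂.
[Cl⁻] ≈ 0.28 mol L⁻¹ (common ion dominates); [Hg₂²⁺] = s.
Ksp = [Hg₂²⁺][Cl⁻]^2 = s(0.28)^2
s = 1.6×10⁻¹⁸ / (0.28)^2 = 2.0×10⁻¹⁷
s = 2.0×10⁻¹⁷ mol L⁻¹

2.0×10⁻¹⁷ M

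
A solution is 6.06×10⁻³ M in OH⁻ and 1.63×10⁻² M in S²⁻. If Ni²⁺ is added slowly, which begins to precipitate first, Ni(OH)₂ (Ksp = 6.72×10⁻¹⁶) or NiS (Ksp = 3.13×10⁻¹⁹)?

NiS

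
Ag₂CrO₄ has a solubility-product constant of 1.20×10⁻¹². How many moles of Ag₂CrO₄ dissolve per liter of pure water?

Ag₂CrO₄(s) ⇌ 2 Ag⁺(aq) + CrO₄²⁻(aq)
If s mol/L of Ag₂CrO₄ dissolves, [Ag⁺] = 2s and [CrO₄²⁻] = s.
Ksp = [Ag⁺]^2[CrO₄²⁻] = (2s)^2 · s = 4s^3
4s^3 = 1.20×10⁻¹²  ⇒  s^3 = 3.00×10⁻¹³
Taking the 3rd root, s = 6.69×10⁻⁵ mol L⁻¹.

6.69×10⁻⁵ M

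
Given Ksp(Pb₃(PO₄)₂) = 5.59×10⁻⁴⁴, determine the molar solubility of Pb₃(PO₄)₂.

Pb₃(PO₄)₂(s) ⇌ 3 Pb²⁺(aq) + 2 PO₄³⁻(aq)
With molar solubility s: [Pb²⁺] = 3s, [PO₄³⁻] = 2s.
Ksp = [Pb²⁺]^3[PO₄³⁻]^2 = (3s)^3 · (2s)^2 = 108s^5
108s^5 = 5.59×10⁻⁴⁴  ⇒  s^5 = 5.18×10⁻⁴⁶
s = (5.18×10⁻⁴⁶)^(1/5) = 8.77×10⁻¹⁰ mol/L

8.77×10⁻¹⁰ M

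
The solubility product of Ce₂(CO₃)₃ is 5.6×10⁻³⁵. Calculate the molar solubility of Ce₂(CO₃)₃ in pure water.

Ce₂(CO₃)₃(s) ⇌ 2 Ce³⁺(aq) + 3 CO₃²⁻(aq)
Let s be the molar solubility. Then [Ce³⁺] = 2s and [CO₃²⁻] = 3s.
Ksp = [Ce³⁺]^2[CO₃²⁻]^3 = (2s)^2 · (3s)^3 = 108s^5
108s^5 = 5.6×10⁻³⁵  ⇒  s^5 = 5.2×10⁻³⁷
s = (5.2×10⁻³⁷)^(1/5) = 5.5×10⁻⁸ M

5.5×10⁻⁸ M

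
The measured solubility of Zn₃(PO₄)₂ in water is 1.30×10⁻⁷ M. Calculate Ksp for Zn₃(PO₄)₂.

Ksp = 4.01×10⁻³³

Zn₃(PO₄)₂(s) ⇌ 3 Zn²⁺(aq) + 2 PO₄³⁻(aq)
With molar solubility s: [Zn²⁺] = 3s, [PO₄³⁻] = 2s.
Ksp = [Zn²⁺]^3[PO₄³⁻]^2 = (3s)^3 · (2s)^2 = 108s^5
Ksp = 108 × (1.30×10⁻⁷)^5 = 4.01×10⁻³³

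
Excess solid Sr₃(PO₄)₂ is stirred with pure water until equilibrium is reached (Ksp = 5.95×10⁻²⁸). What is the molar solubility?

1.41×10⁻⁶ M

Sr₃(PO₄)₂(s) ⇌ 3 Sr²⁺(aq) + 2 PO₄³⁻(aq)
Call the molar solubility s, so that [Sr²⁺] = 3s and [PO₄³⁻] = 2s.
Ksp = [Sr²⁺]^3[PO₄³⁻]^2 = (3s)^3 · (2s)^2 = 108s^5
108s^5 = 5.95×10⁻²⁸  ⇒  s^5 = 5.51×10⁻³⁰
s = 1.41×10⁻⁶ M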